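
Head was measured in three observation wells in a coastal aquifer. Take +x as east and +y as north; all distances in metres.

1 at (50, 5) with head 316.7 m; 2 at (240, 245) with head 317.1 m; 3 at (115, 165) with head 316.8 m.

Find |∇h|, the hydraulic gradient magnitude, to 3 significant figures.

0.00274

With h = a·x + b·y + c and 1 as origin, the differences give:
  190·a + 240·b = +0.4
  65·a + 160·b = +0.1
Eliminate b (×160 and ×240, subtract): 14800·a = 40.00 → a = ∂h/∂x = +0.002703
Back-substitute: b = ∂h/∂y = -0.0004730.
|∇h| = √(0.002703² + -0.0004730²) = 0.002744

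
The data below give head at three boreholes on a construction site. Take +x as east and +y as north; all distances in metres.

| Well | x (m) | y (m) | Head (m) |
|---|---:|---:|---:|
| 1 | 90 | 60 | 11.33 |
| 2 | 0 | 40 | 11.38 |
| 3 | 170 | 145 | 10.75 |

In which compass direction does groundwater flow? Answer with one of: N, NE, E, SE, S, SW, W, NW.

N

Three-point gradient (reference 1): Δ to 2 = (-90, -20, +0.05), Δ to 3 = (80, 85, -0.58).
∂h/∂x = +0.001215, ∂h/∂y = -0.007967 (det = -6050).
Flow = −∇h = (-0.001215 east, +0.007967 north), which points north.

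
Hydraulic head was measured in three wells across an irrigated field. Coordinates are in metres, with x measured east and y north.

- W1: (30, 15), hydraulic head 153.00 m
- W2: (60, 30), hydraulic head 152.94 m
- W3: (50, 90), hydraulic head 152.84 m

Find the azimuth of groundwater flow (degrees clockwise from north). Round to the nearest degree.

030°

Differences from W1: to W2 (Δx, Δy, Δh) = (30, 15, -0.06); to W3 = (20, 75, -0.16).
Determinant of the coordinate differences = 30·75 − 20·15 = 1950.
∂h/∂x = [(-0.06)·75 − (-0.16)·15] / 1950 = -0.001077
∂h/∂y = [30·(-0.16) − 20·(-0.06)] / 1950 = -0.001846
Flow direction (−∇h) has components (+0.001077 E, +0.001846 N).
Azimuth = atan2(E, N) = atan2(+0.001077, +0.001846) = 30.3° ≈ 030°.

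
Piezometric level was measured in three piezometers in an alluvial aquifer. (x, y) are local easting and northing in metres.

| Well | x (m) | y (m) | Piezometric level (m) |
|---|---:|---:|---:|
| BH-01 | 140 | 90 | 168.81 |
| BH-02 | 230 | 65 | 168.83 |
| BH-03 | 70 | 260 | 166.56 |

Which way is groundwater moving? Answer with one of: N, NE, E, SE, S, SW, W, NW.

With h = a·x + b·y + c and BH-01 as origin, the differences give:
  90·a + (-25)·b = +0.02
  (-70)·a + 170·b = -2.25
Eliminate b (×170 and ×(-25), subtract): 13550·a = -52.850 → a = ∂h/∂x = -0.003900
Back-substitute: b = ∂h/∂y = -0.01484.
Flow = −∇h = (+0.003900 east, +0.01484 north), which points north.

N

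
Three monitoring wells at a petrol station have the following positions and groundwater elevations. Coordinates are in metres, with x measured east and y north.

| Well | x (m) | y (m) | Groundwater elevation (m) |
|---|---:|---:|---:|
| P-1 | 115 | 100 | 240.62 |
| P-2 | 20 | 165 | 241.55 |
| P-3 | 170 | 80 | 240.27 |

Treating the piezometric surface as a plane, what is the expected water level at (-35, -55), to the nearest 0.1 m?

With h = a·x + b·y + c and P-1 as origin, the differences give:
  (-95)·a + 65·b = +0.93
  55·a + (-20)·b = -0.35
Eliminate b (×(-20) and ×65, subtract): -1675·a = 4.150 → a = ∂h/∂x = -0.002478
Back-substitute: b = ∂h/∂y = +0.01069.
h(-35, -55) = 240.62 + (-0.002478)·(-150) + (+0.01069)·(-155) = 240.62 +0.372 -1.656 = 239.335 m.

239.3 m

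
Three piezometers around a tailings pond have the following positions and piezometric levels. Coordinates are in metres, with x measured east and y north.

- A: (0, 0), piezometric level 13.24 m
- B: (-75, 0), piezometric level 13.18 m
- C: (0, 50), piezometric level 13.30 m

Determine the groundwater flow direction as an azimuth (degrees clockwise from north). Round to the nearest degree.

214°

∂h/∂x = (13.18 − 13.24) / (-75 − 0) = +0.0008000
∂h/∂y = (13.30 − 13.24) / (50 − 0) = +0.001200
Flow direction (−∇h) has components (-0.0008000 E, -0.001200 N).
Azimuth = atan2(E, N) = atan2(-0.0008000, -0.001200) = 213.7° ≈ 214°.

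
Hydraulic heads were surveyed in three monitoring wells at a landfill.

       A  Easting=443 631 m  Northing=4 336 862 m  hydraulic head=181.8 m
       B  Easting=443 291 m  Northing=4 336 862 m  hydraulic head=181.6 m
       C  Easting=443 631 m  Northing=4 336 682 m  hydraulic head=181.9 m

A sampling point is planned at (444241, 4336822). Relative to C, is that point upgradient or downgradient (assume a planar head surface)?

upgradient

∂h/∂x = (181.6 − 181.8) / (443291 − 443631) = +0.0005882
∂h/∂y = (181.9 − 181.8) / (4336682 − 4336862) = -0.0005556
Head at (444241, 4336822) = 181.8 + (+0.0005882)·(610) + (-0.0005556)·(-40) = 182.18 m.
That is higher than the 181.9 m at C, so the point is upgradient.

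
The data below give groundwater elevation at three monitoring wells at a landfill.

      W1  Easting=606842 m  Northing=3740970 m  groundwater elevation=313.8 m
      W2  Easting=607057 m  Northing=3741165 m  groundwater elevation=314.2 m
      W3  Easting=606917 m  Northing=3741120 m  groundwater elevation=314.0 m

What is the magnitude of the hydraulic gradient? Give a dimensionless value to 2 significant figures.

0.0014

With h = a·x + b·y + c and W1 as origin, the differences give:
  215·a + 195·b = +0.4
  75·a + 150·b = +0.2
Eliminate b (×150 and ×195, subtract): 17625·a = 21.00 → a = ∂h/∂x = +0.001191
Back-substitute: b = ∂h/∂y = +0.0007376.
|∇h| = √(0.001191² + 0.0007376²) = 0.001401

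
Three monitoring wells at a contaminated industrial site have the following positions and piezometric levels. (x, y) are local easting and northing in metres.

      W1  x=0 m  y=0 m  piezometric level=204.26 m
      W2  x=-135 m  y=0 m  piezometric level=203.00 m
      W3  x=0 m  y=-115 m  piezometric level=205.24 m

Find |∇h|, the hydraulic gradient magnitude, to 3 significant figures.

∂h/∂x = (203.00 − 204.26) / (-135 − 0) = +0.009333
∂h/∂y = (205.24 − 204.26) / (-115 − 0) = -0.008522
|∇h| = √(0.009333² + -0.008522²) = 0.01264

0.0126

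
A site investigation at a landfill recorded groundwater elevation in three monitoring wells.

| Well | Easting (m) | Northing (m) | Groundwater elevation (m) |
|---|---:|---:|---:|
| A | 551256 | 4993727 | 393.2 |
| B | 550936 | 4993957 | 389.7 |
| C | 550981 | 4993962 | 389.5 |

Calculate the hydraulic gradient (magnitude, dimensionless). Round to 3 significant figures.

Differences from A: to B (Δx, Δy, Δh) = (-320, 230, -3.5); to C = (-275, 235, -3.7).
Determinant of the coordinate differences = (-320)·235 − (-275)·230 = -11950.
∂h/∂x = [(-3.5)·235 − (-3.7)·230] / -11950 = -0.002385
∂h/∂y = [(-320)·(-3.7) − (-275)·(-3.5)] / -11950 = -0.01854
|∇h| = √(-0.002385² + -0.01854²) = 0.01869

0.0187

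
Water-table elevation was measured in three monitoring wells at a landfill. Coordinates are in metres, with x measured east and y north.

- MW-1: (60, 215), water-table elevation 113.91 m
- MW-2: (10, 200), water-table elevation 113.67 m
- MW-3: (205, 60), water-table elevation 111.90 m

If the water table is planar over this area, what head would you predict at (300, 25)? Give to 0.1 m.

111.5 m

Three-point gradient (reference MW-1): Δ to MW-2 = (-50, -15, -0.24), Δ to MW-3 = (145, -155, -2.01).
∂h/∂x = +0.0007103, ∂h/∂y = +0.01363 (det = 9925).
h(300, 25) = 113.91 + (+0.0007103)·(240) + (+0.01363)·(-190) = 113.91 +0.170 -2.590 = 111.490 m.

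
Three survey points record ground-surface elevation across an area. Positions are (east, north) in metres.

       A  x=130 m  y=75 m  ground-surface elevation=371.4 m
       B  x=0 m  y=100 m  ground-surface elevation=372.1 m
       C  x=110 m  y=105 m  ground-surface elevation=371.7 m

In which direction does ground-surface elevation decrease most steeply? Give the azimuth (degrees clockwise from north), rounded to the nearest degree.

Differences from A: to B (Δx, Δy, Δh) = (-130, 25, +0.7); to C = (-20, 30, +0.3).
Determinant of the coordinate differences = (-130)·30 − (-20)·25 = -3400.
∂z/∂x = [(+0.7)·30 − (+0.3)·25] / -3400 = -0.003971
∂z/∂y = [(-130)·(+0.3) − (-20)·(+0.7)] / -3400 = +0.007353
Steepest decrease is along −∇f: components (+0.003971 E, -0.007353 N).
Azimuth = atan2(+0.003971, -0.007353) = 151.6° ≈ 152°.

152°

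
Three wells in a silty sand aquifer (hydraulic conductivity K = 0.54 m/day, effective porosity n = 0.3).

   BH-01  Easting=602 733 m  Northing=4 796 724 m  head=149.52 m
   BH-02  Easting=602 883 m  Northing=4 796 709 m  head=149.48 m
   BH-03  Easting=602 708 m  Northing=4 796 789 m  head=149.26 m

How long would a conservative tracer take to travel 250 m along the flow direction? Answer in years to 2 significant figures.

Taking BH-01 as reference: BH-02−BH-01 = (150, -15, -0.04); BH-03−BH-01 = (-25, 65, -0.26).
Solve a·Δx + b·Δy = Δh: det = 150·65 − (-25)·(-15) = 9375.
∂h/∂x = [(-0.04)·65 − (-0.26)·(-15)] / 9375 = -0.0006933
∂h/∂y = [150·(-0.26) − (-25)·(-0.04)] / 9375 = -0.004267
|∇h| = √(-0.0006933² + -0.004267²) = 0.004323
Seepage velocity v = K·i/n = 0.54 × 0.004323 / 0.3 = 0.007781 m/day.
t = 250 / 0.007781 = 3.213e+04 days = 88 years.

88 years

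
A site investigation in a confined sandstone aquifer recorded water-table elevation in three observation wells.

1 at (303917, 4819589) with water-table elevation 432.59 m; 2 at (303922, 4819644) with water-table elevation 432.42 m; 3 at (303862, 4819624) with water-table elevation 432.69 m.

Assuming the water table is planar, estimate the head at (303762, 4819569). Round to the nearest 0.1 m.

Differences from 1: to 2 (Δx, Δy, Δh) = (5, 55, -0.17); to 3 = (-55, 35, +0.10).
Solve a·Δx + b·Δy = Δh: det = 5·35 − (-55)·55 = 3200.
∂h/∂x = [(-0.17)·35 − (+0.10)·55] / 3200 = -0.003578
∂h/∂y = [5·(+0.10) − (-55)·(-0.17)] / 3200 = -0.002766
h(303762, 4819569) = 432.59 + (-0.003578)·(-155) + (-0.002766)·(-20) = 432.59 +0.555 +0.055 = 433.200 m.

433.2 m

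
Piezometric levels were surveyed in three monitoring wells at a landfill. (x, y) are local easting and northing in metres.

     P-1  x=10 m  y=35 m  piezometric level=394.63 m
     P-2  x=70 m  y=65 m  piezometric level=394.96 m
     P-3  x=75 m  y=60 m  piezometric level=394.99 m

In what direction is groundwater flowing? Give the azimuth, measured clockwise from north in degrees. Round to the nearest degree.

Differences from P-1: to P-2 (Δx, Δy, Δh) = (60, 30, +0.33); to P-3 = (65, 25, +0.36).
Determinant of the coordinate differences = 60·25 − 65·30 = -450.
∂h/∂x = [(+0.33)·25 − (+0.36)·30] / -450 = +0.005667
∂h/∂y = [60·(+0.36) − 65·(+0.33)] / -450 = -0.0003333
Flow direction (−∇h) has components (-0.005667 E, +0.0003333 N).
Azimuth = atan2(E, N) = atan2(-0.005667, +0.0003333) = 273.4° ≈ 273°.

273°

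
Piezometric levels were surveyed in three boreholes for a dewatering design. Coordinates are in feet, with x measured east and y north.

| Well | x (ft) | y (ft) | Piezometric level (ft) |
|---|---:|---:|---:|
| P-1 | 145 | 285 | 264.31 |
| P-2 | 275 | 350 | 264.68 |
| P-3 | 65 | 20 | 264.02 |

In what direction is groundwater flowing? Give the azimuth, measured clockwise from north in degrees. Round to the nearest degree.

Taking P-1 as reference: P-2−P-1 = (130, 65, +0.37); P-3−P-1 = (-80, -265, -0.29).
Determinant of the coordinate differences = 130·(-265) − (-80)·65 = -29250.
∂h/∂x = [(+0.37)·(-265) − (-0.29)·65] / -29250 = +0.002708
∂h/∂y = [130·(-0.29) − (-80)·(+0.37)] / -29250 = +0.0002769
Flow direction (−∇h) has components (-0.002708 E, -0.0002769 N).
Azimuth = atan2(E, N) = atan2(-0.002708, -0.0002769) = 264.2° ≈ 264°.

264°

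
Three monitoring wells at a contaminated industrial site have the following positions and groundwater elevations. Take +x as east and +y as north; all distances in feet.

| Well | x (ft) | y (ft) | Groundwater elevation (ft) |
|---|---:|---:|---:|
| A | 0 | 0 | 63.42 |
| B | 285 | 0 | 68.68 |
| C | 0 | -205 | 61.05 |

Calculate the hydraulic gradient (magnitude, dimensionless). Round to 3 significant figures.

∂h/∂x = (68.68 − 63.42) / (285 − 0) = +0.01846
∂h/∂y = (61.05 − 63.42) / (-205 − 0) = +0.01156
|∇h| = √(0.01846² + 0.01156²) = 0.02178

0.0218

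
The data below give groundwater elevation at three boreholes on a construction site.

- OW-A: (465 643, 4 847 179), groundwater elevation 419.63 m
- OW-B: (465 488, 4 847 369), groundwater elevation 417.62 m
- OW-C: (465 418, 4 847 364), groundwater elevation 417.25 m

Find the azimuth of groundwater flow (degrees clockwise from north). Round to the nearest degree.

Differences from OW-A: to OW-B (Δx, Δy, Δh) = (-155, 190, -2.01); to OW-C = (-225, 185, -2.38).
Determinant of the coordinate differences = (-155)·185 − (-225)·190 = 14075.
∂h/∂x = [(-2.01)·185 − (-2.38)·190] / 14075 = +0.005709
∂h/∂y = [(-155)·(-2.38) − (-225)·(-2.01)] / 14075 = -0.005922
Flow direction (−∇h) has components (-0.005709 E, +0.005922 N).
Azimuth = atan2(E, N) = atan2(-0.005709, +0.005922) = 316.0° ≈ 316°.

316°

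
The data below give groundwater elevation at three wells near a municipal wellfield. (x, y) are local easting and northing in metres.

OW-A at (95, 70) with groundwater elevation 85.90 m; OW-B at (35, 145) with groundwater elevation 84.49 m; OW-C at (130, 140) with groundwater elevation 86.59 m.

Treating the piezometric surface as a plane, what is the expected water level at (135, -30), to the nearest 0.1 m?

86.9 m

Three-point gradient (reference OW-A): Δ to OW-B = (-60, 75, -1.41), Δ to OW-C = (35, 70, +0.69).
∂h/∂x = +0.02204, ∂h/∂y = -0.001165 (det = -6825).
h(135, -30) = 85.90 + (+0.02204)·(40) + (-0.001165)·(-100) = 85.90 +0.882 +0.116 = 86.898 m.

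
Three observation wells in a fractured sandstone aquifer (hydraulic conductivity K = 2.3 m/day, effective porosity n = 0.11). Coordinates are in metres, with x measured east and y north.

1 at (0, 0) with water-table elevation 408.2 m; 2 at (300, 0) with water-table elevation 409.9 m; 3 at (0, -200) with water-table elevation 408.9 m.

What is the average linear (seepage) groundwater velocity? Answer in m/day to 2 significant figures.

∂h/∂x = (409.9 − 408.2) / (300 − 0) = +0.005667
∂h/∂y = (408.9 − 408.2) / (-200 − 0) = -0.003500
|∇h| = √(0.005667² + -0.003500²) = 0.006661
Seepage velocity v = K·i/n = 2.3 × 0.006661 / 0.11 = 0.1393 m/day.

0.14 m/day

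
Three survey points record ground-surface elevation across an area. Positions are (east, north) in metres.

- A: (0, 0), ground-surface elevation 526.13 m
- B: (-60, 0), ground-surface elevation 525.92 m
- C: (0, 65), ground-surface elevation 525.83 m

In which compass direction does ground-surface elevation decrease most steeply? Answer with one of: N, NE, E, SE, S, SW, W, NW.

∂z/∂x = (525.92 − 526.13) / (-60 − 0) = +0.003500
∂z/∂y = (525.83 − 526.13) / (65 − 0) = -0.004615
Steepest decrease is along −∇f = (-0.003500 E, +0.004615 N) → northwest.

NW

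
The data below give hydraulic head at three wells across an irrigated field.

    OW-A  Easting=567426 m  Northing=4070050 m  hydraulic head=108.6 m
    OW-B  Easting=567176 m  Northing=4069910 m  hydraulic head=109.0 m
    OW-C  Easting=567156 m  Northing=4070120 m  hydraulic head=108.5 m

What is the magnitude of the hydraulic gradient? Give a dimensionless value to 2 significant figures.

Differences from OW-A: to OW-B (Δx, Δy, Δh) = (-250, -140, +0.4); to OW-C = (-270, 70, -0.1).
Determinant of the coordinate differences = (-250)·70 − (-270)·(-140) = -55300.
∂h/∂x = [(+0.4)·70 − (-0.1)·(-140)] / -55300 = -0.0002532
∂h/∂y = [(-250)·(-0.1) − (-270)·(+0.4)] / -55300 = -0.002405
|∇h| = √(-0.0002532² + -0.002405²) = 0.002418

0.0024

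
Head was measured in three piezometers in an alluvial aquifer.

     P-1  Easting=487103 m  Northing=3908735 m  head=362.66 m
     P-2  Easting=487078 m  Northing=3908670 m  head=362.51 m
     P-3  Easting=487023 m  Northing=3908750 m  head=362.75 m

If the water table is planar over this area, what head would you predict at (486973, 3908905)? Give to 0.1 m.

363.2 m

Differences from P-1: to P-2 (Δx, Δy, Δh) = (-25, -65, -0.15); to P-3 = (-80, 15, +0.09).
Determinant of the coordinate differences = (-25)·15 − (-80)·(-65) = -5575.
∂h/∂x = [(-0.15)·15 − (+0.09)·(-65)] / -5575 = -0.0006457
∂h/∂y = [(-25)·(+0.09) − (-80)·(-0.15)] / -5575 = +0.002556
h(486973, 3908905) = 362.66 + (-0.0006457)·(-130) + (+0.002556)·(170) = 362.66 +0.084 +0.435 = 363.178 m.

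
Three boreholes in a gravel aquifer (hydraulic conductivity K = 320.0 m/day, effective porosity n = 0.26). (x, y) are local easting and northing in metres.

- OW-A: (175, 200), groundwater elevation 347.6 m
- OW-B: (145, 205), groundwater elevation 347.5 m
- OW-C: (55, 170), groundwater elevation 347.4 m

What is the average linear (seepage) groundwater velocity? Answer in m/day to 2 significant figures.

5.9 m/day

Taking OW-A as reference: OW-B−OW-A = (-30, 5, -0.1); OW-C−OW-A = (-120, -30, -0.2).
Solve a·Δx + b·Δy = Δh: det = (-30)·(-30) − (-120)·5 = 1500.
∂h/∂x = [(-0.1)·(-30) − (-0.2)·5] / 1500 = +0.002667
∂h/∂y = [(-30)·(-0.2) − (-120)·(-0.1)] / 1500 = -0.004000
|∇h| = √(0.002667² + -0.004000²) = 0.004808
Seepage velocity v = K·i/n = 320.0 × 0.004808 / 0.26 = 5.918 m/day.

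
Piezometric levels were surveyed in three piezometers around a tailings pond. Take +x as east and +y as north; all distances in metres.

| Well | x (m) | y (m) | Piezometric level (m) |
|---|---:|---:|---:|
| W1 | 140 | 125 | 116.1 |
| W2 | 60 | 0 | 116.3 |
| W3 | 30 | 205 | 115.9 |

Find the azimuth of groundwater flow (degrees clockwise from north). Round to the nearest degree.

With h = a·x + b·y + c and W1 as origin, the differences give:
  (-80)·a + (-125)·b = +0.2
  (-110)·a + 80·b = -0.2
Eliminate b (×80 and ×(-125), subtract): -20150·a = -9.00 → a = ∂h/∂x = +0.0004467
Back-substitute: b = ∂h/∂y = -0.001886.
Flow direction (−∇h) has components (-0.0004467 E, +0.001886 N).
Azimuth = atan2(E, N) = atan2(-0.0004467, +0.001886) = 346.7° ≈ 347°.

347°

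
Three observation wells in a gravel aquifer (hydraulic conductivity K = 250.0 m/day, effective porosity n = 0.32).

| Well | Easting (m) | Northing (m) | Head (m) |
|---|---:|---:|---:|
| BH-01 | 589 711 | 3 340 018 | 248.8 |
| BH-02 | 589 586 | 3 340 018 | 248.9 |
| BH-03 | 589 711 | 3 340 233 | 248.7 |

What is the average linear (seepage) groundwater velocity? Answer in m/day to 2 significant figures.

0.72 m/day

∂h/∂x = (248.9 − 248.8) / (589586 − 589711) = -0.0008000
∂h/∂y = (248.7 − 248.8) / (3340233 − 3340018) = -0.0004651
|∇h| = √(-0.0008000² + -0.0004651²) = 0.0009254
Seepage velocity v = K·i/n = 250.0 × 0.0009254 / 0.32 = 0.723 m/day.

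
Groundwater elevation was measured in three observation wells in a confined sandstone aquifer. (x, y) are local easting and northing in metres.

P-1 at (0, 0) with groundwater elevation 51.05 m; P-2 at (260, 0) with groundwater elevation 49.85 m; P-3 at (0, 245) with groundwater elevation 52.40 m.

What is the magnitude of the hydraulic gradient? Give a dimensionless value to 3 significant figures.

∂h/∂x = (49.85 − 51.05) / (260 − 0) = -0.004615
∂h/∂y = (52.40 − 51.05) / (245 − 0) = +0.005510
|∇h| = √(-0.004615² + 0.005510²) = 0.007187

0.00719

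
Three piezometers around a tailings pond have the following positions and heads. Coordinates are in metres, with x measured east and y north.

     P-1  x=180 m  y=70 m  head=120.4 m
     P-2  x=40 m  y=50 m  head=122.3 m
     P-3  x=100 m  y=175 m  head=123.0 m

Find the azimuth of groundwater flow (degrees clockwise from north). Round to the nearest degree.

With h = a·x + b·y + c and P-1 as origin, the differences give:
  (-140)·a + (-20)·b = +1.9
  (-80)·a + 105·b = +2.6
Eliminate b (×105 and ×(-20), subtract): -16300·a = 251.50 → a = ∂h/∂x = -0.01543
Back-substitute: b = ∂h/∂y = +0.01301.
Flow direction (−∇h) has components (+0.01543 E, -0.01301 N).
Azimuth = atan2(E, N) = atan2(+0.01543, -0.01301) = 130.1° ≈ 130°.

130°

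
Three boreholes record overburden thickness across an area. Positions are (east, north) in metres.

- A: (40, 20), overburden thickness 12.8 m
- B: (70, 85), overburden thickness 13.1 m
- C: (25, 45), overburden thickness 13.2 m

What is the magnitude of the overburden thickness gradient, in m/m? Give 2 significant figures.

0.014 m/m

Taking A as reference: B−A = (30, 65, +0.3); C−A = (-15, 25, +0.4).
Solve a·Δx + b·Δy = Δd: det = 30·25 − (-15)·65 = 1725.
∂d/∂x = [(+0.3)·25 − (+0.4)·65] / 1725 = -0.01072
∂d/∂y = [30·(+0.4) − (-15)·(+0.3)] / 1725 = +0.009565
|∇f| = √(-0.01072² + 0.009565²) = 0.01437 m/m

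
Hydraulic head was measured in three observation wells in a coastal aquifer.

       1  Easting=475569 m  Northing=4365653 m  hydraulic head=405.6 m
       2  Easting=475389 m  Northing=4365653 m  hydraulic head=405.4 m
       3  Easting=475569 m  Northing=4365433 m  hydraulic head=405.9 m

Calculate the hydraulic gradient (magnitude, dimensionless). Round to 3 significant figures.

0.00176

∂h/∂x = (405.4 − 405.6) / (475389 − 475569) = +0.001111
∂h/∂y = (405.9 − 405.6) / (4365433 − 4365653) = -0.001364
|∇h| = √(0.001111² + -0.001364²) = 0.001759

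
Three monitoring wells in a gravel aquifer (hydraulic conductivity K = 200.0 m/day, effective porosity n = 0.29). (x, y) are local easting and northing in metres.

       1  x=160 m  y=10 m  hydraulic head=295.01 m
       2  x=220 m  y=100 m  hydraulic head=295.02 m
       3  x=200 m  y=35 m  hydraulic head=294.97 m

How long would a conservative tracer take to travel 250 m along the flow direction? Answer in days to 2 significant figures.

Taking 1 as reference: 2−1 = (60, 90, +0.01); 3−1 = (40, 25, -0.04).
Solve a·Δx + b·Δy = Δh: det = 60·25 − 40·90 = -2100.
∂h/∂x = [(+0.01)·25 − (-0.04)·90] / -2100 = -0.001833
∂h/∂y = [60·(-0.04) − 40·(+0.01)] / -2100 = +0.001333
|∇h| = √(-0.001833² + 0.001333²) = 0.002266
Seepage velocity v = K·i/n = 200.0 × 0.002266 / 0.29 = 1.563 m/day.
t = 250 / 1.563 = 159.9 days.

160 days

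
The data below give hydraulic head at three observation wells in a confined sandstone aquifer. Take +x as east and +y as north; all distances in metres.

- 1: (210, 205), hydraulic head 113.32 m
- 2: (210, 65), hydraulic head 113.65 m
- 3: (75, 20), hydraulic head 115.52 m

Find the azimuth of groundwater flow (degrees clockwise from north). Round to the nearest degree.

080°

With h = a·x + b·y + c and 1 as origin, the differences give:
  0·a + (-140)·b = +0.33
  (-135)·a + (-185)·b = +2.20
Eliminate b (×(-185) and ×(-140), subtract): -18900·a = 246.950 → a = ∂h/∂x = -0.01307
Back-substitute: b = ∂h/∂y = -0.002357.
Flow direction (−∇h) has components (+0.01307 E, +0.002357 N).
Azimuth = atan2(E, N) = atan2(+0.01307, +0.002357) = 79.8° ≈ 080°.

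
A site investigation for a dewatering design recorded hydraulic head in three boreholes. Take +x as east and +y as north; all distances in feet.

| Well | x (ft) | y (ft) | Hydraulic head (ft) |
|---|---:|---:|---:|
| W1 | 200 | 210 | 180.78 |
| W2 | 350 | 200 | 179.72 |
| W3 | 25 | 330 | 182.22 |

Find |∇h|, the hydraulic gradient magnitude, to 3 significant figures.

0.00719

Three-point gradient (reference W1): Δ to W2 = (150, -10, -1.06), Δ to W3 = (-175, 120, +1.44).
∂h/∂x = -0.006942, ∂h/∂y = +0.001877 (det = 16250).
|∇h| = √(-0.006942² + 0.001877²) = 0.007191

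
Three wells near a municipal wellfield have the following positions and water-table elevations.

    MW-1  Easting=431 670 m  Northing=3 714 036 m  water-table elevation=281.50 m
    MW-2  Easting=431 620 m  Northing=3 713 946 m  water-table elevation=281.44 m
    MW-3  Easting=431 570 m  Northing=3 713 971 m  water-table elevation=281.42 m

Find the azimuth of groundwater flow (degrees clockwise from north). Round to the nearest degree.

239°

Taking MW-1 as reference: MW-2−MW-1 = (-50, -90, -0.06); MW-3−MW-1 = (-100, -65, -0.08).
Determinant of the coordinate differences = (-50)·(-65) − (-100)·(-90) = -5750.
∂h/∂x = [(-0.06)·(-65) − (-0.08)·(-90)] / -5750 = +0.0005739
∂h/∂y = [(-50)·(-0.08) − (-100)·(-0.06)] / -5750 = +0.0003478
Flow direction (−∇h) has components (-0.0005739 E, -0.0003478 N).
Azimuth = atan2(E, N) = atan2(-0.0005739, -0.0003478) = 238.8° ≈ 239°.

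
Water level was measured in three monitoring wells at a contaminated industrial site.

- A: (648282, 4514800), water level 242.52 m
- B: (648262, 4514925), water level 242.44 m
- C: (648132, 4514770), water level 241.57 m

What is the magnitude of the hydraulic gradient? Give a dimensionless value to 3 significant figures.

0.00627

Taking A as reference: B−A = (-20, 125, -0.08); C−A = (-150, -30, -0.95).
Determinant of the coordinate differences = (-20)·(-30) − (-150)·125 = 19350.
∂h/∂x = [(-0.08)·(-30) − (-0.95)·125] / 19350 = +0.006261
∂h/∂y = [(-20)·(-0.95) − (-150)·(-0.08)] / 19350 = +0.0003618
|∇h| = √(0.006261² + 0.0003618²) = 0.006271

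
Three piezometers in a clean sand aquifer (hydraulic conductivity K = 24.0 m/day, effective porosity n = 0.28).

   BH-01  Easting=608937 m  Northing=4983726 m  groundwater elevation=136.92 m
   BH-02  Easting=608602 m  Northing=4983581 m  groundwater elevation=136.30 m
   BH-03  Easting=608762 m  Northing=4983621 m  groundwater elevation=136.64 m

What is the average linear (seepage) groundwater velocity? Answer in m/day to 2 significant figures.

0.25 m/day

Taking BH-01 as reference: BH-02−BH-01 = (-335, -145, -0.62); BH-03−BH-01 = (-175, -105, -0.28).
Solve a·Δx + b·Δy = Δh: det = (-335)·(-105) − (-175)·(-145) = 9800.
∂h/∂x = [(-0.62)·(-105) − (-0.28)·(-145)] / 9800 = +0.002500
∂h/∂y = [(-335)·(-0.28) − (-175)·(-0.62)] / 9800 = -0.001500
|∇h| = √(0.002500² + -0.001500²) = 0.002915
Seepage velocity v = K·i/n = 24.0 × 0.002915 / 0.28 = 0.2499 m/day.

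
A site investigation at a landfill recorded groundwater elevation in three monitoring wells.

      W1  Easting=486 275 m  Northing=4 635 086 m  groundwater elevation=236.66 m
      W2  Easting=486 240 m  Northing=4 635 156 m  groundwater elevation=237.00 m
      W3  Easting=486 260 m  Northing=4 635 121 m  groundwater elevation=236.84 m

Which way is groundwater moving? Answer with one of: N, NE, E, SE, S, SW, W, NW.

SW

Differences from W1: to W2 (Δx, Δy, Δh) = (-35, 70, +0.34); to W3 = (-15, 35, +0.18).
Solve a·Δx + b·Δy = Δh: det = (-35)·35 − (-15)·70 = -175.
∂h/∂x = [(+0.34)·35 − (+0.18)·70] / -175 = +0.004000
∂h/∂y = [(-35)·(+0.18) − (-15)·(+0.34)] / -175 = +0.006857
Flow = −∇h = (-0.004000 east, -0.006857 north), which points southwest.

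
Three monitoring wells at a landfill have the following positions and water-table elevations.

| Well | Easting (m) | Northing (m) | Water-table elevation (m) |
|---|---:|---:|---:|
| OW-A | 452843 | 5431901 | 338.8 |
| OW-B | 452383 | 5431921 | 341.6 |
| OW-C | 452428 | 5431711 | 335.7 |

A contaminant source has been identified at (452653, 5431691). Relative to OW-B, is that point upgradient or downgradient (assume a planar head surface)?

Differences from OW-A: to OW-B (Δx, Δy, Δh) = (-460, 20, +2.8); to OW-C = (-415, -190, -3.1).
Determinant of the coordinate differences = (-460)·(-190) − (-415)·20 = 95700.
∂h/∂x = [(+2.8)·(-190) − (-3.1)·20] / 95700 = -0.004911
∂h/∂y = [(-460)·(-3.1) − (-415)·(+2.8)] / 95700 = +0.02704
Head at (452653, 5431691) = 338.8 + (-0.004911)·(-190) + (+0.02704)·(-210) = 334.05 m.
That is lower than the 341.6 m at OW-B, so the point is downgradient.

downgradient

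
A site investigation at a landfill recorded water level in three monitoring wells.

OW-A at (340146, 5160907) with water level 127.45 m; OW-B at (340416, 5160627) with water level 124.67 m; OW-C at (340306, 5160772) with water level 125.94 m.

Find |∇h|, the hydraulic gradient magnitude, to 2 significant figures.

With h = a·x + b·y + c and OW-A as origin, the differences give:
  270·a + (-280)·b = -2.78
  160·a + (-135)·b = -1.51
Eliminate b (×(-135) and ×(-280), subtract): 8350·a = -47.500 → a = ∂h/∂x = -0.005689
Back-substitute: b = ∂h/∂y = +0.004443.
|∇h| = √(-0.005689² + 0.004443²) = 0.007218

0.0072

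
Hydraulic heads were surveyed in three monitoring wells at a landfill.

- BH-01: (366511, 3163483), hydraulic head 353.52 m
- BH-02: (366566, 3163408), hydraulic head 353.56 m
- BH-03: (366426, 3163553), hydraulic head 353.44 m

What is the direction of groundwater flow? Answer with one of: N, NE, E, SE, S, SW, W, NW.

Differences from BH-01: to BH-02 (Δx, Δy, Δh) = (55, -75, +0.04); to BH-03 = (-85, 70, -0.08).
Solve a·Δx + b·Δy = Δh: det = 55·70 − (-85)·(-75) = -2525.
∂h/∂x = [(+0.04)·70 − (-0.08)·(-75)] / -2525 = +0.001267
∂h/∂y = [55·(-0.08) − (-85)·(+0.04)] / -2525 = +0.0003960
Flow = −∇h = (-0.001267 east, -0.0003960 north), which points west.

W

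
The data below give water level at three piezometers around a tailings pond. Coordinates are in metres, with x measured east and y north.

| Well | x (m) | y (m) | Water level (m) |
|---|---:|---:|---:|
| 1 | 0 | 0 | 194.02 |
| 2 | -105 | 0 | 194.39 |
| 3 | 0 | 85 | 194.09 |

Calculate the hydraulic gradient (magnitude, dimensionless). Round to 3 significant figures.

0.00362

∂h/∂x = (194.39 − 194.02) / (-105 − 0) = -0.003524
∂h/∂y = (194.09 − 194.02) / (85 − 0) = +0.0008235
|∇h| = √(-0.003524² + 0.0008235²) = 0.003619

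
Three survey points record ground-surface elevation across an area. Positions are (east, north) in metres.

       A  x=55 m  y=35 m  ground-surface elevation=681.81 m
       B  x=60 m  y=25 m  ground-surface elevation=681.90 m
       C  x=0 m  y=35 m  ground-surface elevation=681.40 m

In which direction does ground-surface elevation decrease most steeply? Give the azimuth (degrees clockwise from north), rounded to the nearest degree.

Differences from A: to B (Δx, Δy, Δh) = (5, -10, +0.09); to C = (-55, 0, -0.41).
Solve a·Δx + b·Δy = Δz: det = 5·0 − (-55)·(-10) = -550.
∂z/∂x = [(+0.09)·0 − (-0.41)·(-10)] / -550 = +0.007455
∂z/∂y = [5·(-0.41) − (-55)·(+0.09)] / -550 = -0.005273
Steepest decrease is along −∇f: components (-0.007455 E, +0.005273 N).
Azimuth = atan2(-0.007455, +0.005273) = 305.3° ≈ 305°.

305°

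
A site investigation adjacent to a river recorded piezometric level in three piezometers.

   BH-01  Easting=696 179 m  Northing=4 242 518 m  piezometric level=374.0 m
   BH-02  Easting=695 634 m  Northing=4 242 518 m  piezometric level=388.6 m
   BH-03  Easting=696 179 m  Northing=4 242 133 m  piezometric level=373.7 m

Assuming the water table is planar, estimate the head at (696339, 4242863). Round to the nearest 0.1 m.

∂h/∂x = (388.6 − 374.0) / (695634 − 696179) = -0.02679
∂h/∂y = (373.7 − 374.0) / (4242133 − 4242518) = +0.0007792
h(696339, 4242863) = 374.0 + (-0.02679)·(160) + (+0.0007792)·(345) = 374.0 -4.286 +0.269 = 369.983 m.

370.0 m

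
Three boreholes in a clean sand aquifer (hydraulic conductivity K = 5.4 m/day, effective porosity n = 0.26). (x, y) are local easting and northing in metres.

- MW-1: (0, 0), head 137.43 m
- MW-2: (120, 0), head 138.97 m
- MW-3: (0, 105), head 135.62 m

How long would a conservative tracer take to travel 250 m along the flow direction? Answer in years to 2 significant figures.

∂h/∂x = (138.97 − 137.43) / (120 − 0) = +0.01283
∂h/∂y = (135.62 − 137.43) / (105 − 0) = -0.01724
|∇h| = √(0.01283² + -0.01724²) = 0.02149
Seepage velocity v = K·i/n = 5.4 × 0.02149 / 0.26 = 0.4463 m/day.
t = 250 / 0.4463 = 560.2 days = 1.53 years.

1.5 years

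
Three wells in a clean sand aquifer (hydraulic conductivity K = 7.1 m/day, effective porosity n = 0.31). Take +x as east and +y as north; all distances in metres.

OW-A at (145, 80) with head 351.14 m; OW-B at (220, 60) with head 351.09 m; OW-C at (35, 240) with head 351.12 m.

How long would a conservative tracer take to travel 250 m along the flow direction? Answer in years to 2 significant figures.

With h = a·x + b·y + c and OW-A as origin, the differences give:
  75·a + (-20)·b = -0.05
  (-110)·a + 160·b = -0.02
Eliminate b (×160 and ×(-20), subtract): 9800·a = -8.400 → a = ∂h/∂x = -0.0008571
Back-substitute: b = ∂h/∂y = -0.0007143.
|∇h| = √(-0.0008571² + -0.0007143²) = 0.001116
Seepage velocity v = K·i/n = 7.1 × 0.001116 / 0.31 = 0.02556 m/day.
t = 250 / 0.02556 = 9781 days = 26.8 years.

27 years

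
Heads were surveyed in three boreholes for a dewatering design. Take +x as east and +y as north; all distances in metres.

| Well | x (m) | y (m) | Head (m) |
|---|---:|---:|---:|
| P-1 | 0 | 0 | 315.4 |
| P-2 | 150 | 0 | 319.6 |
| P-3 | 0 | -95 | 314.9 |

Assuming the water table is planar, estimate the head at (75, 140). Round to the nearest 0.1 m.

∂h/∂x = (319.6 − 315.4) / (150 − 0) = +0.02800
∂h/∂y = (314.9 − 315.4) / (-95 − 0) = +0.005263
h(75, 140) = 315.4 + (+0.02800)·(75) + (+0.005263)·(140) = 315.4 +2.100 +0.737 = 318.237 m.

318.2 m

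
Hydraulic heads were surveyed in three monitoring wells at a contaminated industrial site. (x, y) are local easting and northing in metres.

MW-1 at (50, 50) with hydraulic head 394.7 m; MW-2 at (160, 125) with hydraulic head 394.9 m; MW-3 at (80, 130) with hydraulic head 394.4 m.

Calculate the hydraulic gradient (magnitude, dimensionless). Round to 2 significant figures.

0.0084

Three-point gradient (reference MW-1): Δ to MW-2 = (110, 75, +0.2), Δ to MW-3 = (30, 80, -0.3).
∂h/∂x = +0.005878, ∂h/∂y = -0.005954 (det = 6550).
|∇h| = √(0.005878² + -0.005954²) = 0.008367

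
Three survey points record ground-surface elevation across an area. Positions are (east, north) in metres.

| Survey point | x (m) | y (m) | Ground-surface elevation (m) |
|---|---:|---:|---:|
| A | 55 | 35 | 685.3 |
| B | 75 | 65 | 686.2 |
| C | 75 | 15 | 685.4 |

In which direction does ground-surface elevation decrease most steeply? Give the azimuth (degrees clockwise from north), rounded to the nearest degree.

233°

With z = a·x + b·y + c and A as origin, the differences give:
  20·a + 30·b = +0.9
  20·a + (-20)·b = +0.1
Eliminate b (×(-20) and ×30, subtract): -1000·a = -21.00 → a = ∂z/∂x = +0.02100
Back-substitute: b = ∂z/∂y = +0.01600.
Steepest decrease is along −∇f: components (-0.02100 E, -0.01600 N).
Azimuth = atan2(-0.02100, -0.01600) = 232.7° ≈ 233°.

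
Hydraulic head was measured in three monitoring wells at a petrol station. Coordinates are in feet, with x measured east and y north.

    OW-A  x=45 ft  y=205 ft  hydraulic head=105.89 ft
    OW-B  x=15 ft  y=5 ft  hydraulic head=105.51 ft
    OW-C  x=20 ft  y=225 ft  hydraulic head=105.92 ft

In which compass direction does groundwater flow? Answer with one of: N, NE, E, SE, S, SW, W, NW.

S

With h = a·x + b·y + c and OW-A as origin, the differences give:
  (-30)·a + (-200)·b = -0.38
  (-25)·a + 20·b = +0.03
Eliminate b (×20 and ×(-200), subtract): -5600·a = -1.600 → a = ∂h/∂x = +0.0002857
Back-substitute: b = ∂h/∂y = +0.001857.
Flow = −∇h = (-0.0002857 east, -0.001857 north), which points south.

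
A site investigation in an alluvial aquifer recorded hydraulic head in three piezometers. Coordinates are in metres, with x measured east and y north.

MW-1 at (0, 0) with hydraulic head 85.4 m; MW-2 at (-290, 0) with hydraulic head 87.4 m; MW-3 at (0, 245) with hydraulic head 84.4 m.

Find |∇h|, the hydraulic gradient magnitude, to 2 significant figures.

∂h/∂x = (87.4 − 85.4) / (-290 − 0) = -0.006897
∂h/∂y = (84.4 − 85.4) / (245 − 0) = -0.004082
|∇h| = √(-0.006897² + -0.004082²) = 0.008014

0.0080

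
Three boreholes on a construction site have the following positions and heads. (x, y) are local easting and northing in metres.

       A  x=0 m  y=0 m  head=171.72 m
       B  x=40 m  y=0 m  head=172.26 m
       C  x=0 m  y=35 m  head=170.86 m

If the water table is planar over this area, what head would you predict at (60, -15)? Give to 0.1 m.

172.9 m

∂h/∂x = (172.26 − 171.72) / (40 − 0) = +0.01350
∂h/∂y = (170.86 − 171.72) / (35 − 0) = -0.02457
h(60, -15) = 171.72 + (+0.01350)·(60) + (-0.02457)·(-15) = 171.72 +0.810 +0.369 = 172.899 m.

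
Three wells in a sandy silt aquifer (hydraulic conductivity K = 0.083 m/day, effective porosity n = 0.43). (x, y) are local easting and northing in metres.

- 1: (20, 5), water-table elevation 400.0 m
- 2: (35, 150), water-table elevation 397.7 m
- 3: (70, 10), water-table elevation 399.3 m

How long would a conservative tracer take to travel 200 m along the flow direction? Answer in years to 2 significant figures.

Differences from 1: to 2 (Δx, Δy, Δh) = (15, 145, -2.3); to 3 = (50, 5, -0.7).
Solve a·Δx + b·Δy = Δh: det = 15·5 − 50·145 = -7175.
∂h/∂x = [(-2.3)·5 − (-0.7)·145] / -7175 = -0.01254
∂h/∂y = [15·(-0.7) − 50·(-2.3)] / -7175 = -0.01456
|∇h| = √(-0.01254² + -0.01456²) = 0.01922
Seepage velocity v = K·i/n = 0.083 × 0.01922 / 0.43 = 0.00371 m/day.
t = 200 / 0.00371 = 5.391e+04 days = 148 years.

150 years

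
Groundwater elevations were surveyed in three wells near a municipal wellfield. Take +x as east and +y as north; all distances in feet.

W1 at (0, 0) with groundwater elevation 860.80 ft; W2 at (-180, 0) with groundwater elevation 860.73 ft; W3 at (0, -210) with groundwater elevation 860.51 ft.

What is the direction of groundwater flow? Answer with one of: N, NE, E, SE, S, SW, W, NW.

∂h/∂x = (860.73 − 860.80) / (-180 − 0) = +0.0003889
∂h/∂y = (860.51 − 860.80) / (-210 − 0) = +0.001381
Flow = −∇h = (-0.0003889 east, -0.001381 north), which points south.

S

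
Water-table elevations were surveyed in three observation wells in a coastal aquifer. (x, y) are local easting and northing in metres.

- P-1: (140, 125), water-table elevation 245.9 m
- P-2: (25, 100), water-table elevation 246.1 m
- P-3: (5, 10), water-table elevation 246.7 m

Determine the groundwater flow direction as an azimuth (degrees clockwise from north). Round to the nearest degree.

003°

Differences from P-1: to P-2 (Δx, Δy, Δh) = (-115, -25, +0.2); to P-3 = (-135, -115, +0.8).
Determinant of the coordinate differences = (-115)·(-115) − (-135)·(-25) = 9850.
∂h/∂x = [(+0.2)·(-115) − (+0.8)·(-25)] / 9850 = -0.0003046
∂h/∂y = [(-115)·(+0.8) − (-135)·(+0.2)] / 9850 = -0.006599
Flow direction (−∇h) has components (+0.0003046 E, +0.006599 N).
Azimuth = atan2(E, N) = atan2(+0.0003046, +0.006599) = 2.6° ≈ 003°.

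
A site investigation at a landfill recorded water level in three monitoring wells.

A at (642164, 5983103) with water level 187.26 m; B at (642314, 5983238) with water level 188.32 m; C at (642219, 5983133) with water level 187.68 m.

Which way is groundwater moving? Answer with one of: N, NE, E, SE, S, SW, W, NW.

W

With h = a·x + b·y + c and A as origin, the differences give:
  150·a + 135·b = +1.06
  55·a + 30·b = +0.42
Eliminate b (×30 and ×135, subtract): -2925·a = -24.900 → a = ∂h/∂x = +0.008513
Back-substitute: b = ∂h/∂y = -0.001607.
Flow = −∇h = (-0.008513 east, +0.001607 north), which points west.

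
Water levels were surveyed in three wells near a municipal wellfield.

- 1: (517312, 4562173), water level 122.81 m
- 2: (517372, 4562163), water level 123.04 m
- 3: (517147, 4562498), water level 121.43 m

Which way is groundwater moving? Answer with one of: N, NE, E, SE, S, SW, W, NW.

NW

Differences from 1: to 2 (Δx, Δy, Δh) = (60, -10, +0.23); to 3 = (-165, 325, -1.38).
Determinant of the coordinate differences = 60·325 − (-165)·(-10) = 17850.
∂h/∂x = [(+0.23)·325 − (-1.38)·(-10)] / 17850 = +0.003415
∂h/∂y = [60·(-1.38) − (-165)·(+0.23)] / 17850 = -0.002513
Flow = −∇h = (-0.003415 east, +0.002513 north), which points northwest.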